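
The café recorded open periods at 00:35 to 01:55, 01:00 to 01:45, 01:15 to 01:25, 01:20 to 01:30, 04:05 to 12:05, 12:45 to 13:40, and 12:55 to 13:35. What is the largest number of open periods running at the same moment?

Walk the sorted start/end points keeping a running depth.
The depth first hits 4 at 01:20.

4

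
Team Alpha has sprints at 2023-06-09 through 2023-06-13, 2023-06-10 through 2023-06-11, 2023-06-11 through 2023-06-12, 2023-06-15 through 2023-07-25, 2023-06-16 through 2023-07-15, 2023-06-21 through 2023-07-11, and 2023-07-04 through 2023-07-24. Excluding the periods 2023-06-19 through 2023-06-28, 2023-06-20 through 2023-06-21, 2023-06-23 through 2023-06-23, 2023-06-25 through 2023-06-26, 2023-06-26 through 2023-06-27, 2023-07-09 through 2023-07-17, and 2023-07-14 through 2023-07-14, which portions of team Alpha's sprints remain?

2023-06-09 through 2023-06-13, 2023-06-15 through 2023-06-18, 2023-06-29 through 2023-07-08, 2023-07-18 through 2023-07-25

First set merges to 2023-06-09 through 2023-06-13, 2023-06-15 through 2023-07-25.
Second set merges to 2023-06-19 through 2023-06-28, 2023-07-09 through 2023-07-17.
2023-06-09 through 2023-06-13: no B overlap → unchanged.
2023-06-15 through 2023-07-25 minus B → 2023-06-15 through 2023-06-18, 2023-06-29 through 2023-07-08, 2023-07-18 through 2023-07-25.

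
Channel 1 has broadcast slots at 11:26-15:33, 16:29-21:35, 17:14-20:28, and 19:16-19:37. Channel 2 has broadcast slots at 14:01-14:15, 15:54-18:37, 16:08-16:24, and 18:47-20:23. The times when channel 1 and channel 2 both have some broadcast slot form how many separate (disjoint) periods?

3

A, merged: 11:26–15:33, 16:29–21:35.
B, merged: 14:01–14:15, 15:54–18:37, 18:47–20:23.
A ∩ B = 14:01–14:15, 16:29–18:37, 18:47–20:23.
That is 3 disjoint pieces.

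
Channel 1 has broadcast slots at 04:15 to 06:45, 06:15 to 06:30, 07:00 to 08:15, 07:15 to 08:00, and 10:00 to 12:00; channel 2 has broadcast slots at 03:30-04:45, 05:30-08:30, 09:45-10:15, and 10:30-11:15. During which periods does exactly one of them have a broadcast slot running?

Merge the first list: 04:15–06:45, 07:00–08:15, 10:00–12:00.
A \ B = 04:45–05:30, 10:15–10:30, 11:15–12:00.
B \ A = 03:30–04:15, 06:45–07:00, 08:15–08:30, 09:45–10:00.
Union of the two gives the symmetric difference.

03:30–04:15, 04:45–05:30, 06:45–07:00, 08:15–08:30, 09:45–10:00, 10:15–10:30, 11:15–12:00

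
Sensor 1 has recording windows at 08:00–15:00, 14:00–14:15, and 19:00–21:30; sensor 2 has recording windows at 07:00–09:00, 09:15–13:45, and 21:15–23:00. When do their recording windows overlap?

08:00–09:00, 09:15–13:45, 21:15–21:30

First set merges to 08:00–15:00, 19:00–21:30.
08:00–15:00 ∩ B → 08:00–09:00, 09:15–13:45.
19:00–21:30 ∩ B → 21:15–21:30.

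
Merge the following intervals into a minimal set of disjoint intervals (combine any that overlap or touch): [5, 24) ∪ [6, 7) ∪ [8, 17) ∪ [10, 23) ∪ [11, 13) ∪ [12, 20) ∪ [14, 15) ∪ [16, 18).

[5, 24)

[6, 7) overlaps/touches [5, 24) → extend to [5, 24).
[8, 17) overlaps/touches [5, 24) → extend to [5, 24).
[10, 23) overlaps/touches [5, 24) → extend to [5, 24).
[11, 13) overlaps/touches [5, 24) → extend to [5, 24).
[12, 20) overlaps/touches [5, 24) → extend to [5, 24).
[14, 15) overlaps/touches [5, 24) → extend to [5, 24).
[16, 18) overlaps/touches [5, 24) → extend to [5, 24).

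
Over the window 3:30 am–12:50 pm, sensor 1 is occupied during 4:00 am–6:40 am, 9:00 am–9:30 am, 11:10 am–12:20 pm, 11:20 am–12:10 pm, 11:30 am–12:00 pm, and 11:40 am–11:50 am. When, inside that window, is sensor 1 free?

After merging, the occupied span is 4:00 am–6:40 am, 9:00 am–9:30 am, 11:10 am–12:20 pm.
Complement within 3:30 am–12:50 pm: 3:30 am–4:00 am, 6:40 am–9:00 am, 9:30 am–11:10 am, 12:20 pm–12:50 pm.

3:30 am–4:00 am, 6:40 am–9:00 am, 9:30 am–11:10 am, 12:20 pm–12:50 pm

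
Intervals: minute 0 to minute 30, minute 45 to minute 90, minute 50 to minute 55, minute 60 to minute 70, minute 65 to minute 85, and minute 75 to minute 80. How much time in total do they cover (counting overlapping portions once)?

Merged: minute 0 to minute 30, minute 45 to minute 90.
Lengths: 30 minutes + 45 minutes = 75 minutes.

75 minutes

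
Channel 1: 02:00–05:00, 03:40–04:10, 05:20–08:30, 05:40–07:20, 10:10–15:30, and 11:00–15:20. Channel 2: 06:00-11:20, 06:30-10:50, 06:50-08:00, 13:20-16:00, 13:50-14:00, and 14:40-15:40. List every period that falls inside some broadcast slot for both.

06:00–08:30, 10:10–11:20, 13:20–15:30

A, merged: 02:00–05:00, 05:20–08:30, 10:10–15:30.
B, merged: 06:00–11:20, 13:20–16:00.
02:00–05:00: no overlap with the second set.
05:20–08:30 meets the second set on 06:00–08:30.
10:10–15:30 meets the second set on 10:10–11:20, 13:20–15:30.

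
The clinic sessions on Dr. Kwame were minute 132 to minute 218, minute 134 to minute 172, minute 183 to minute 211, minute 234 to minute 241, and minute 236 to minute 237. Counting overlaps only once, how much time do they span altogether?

93 minutes

Merged: minute 132 to minute 218, minute 234 to minute 241.
Lengths: 86 minutes + 7 minutes = 93 minutes.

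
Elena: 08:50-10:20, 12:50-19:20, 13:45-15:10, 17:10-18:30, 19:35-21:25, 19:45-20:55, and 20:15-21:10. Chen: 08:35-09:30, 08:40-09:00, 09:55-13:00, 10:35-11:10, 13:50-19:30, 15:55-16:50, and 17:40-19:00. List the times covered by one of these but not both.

08:35-08:50, 09:30-09:55, 10:20-12:50, 13:00-13:50, 19:20-19:30, 19:35-21:25

A, merged: 08:50-10:20, 12:50-19:20, 19:35-21:25.
B, merged: 08:35-09:30, 09:55-13:00, 13:50-19:30.
Only in the first: 09:30-09:55, 13:00-13:50, 19:35-21:25.
Only in the second: 08:35-08:50, 10:20-12:50, 19:20-19:30.
Together these are the periods covered by exactly one.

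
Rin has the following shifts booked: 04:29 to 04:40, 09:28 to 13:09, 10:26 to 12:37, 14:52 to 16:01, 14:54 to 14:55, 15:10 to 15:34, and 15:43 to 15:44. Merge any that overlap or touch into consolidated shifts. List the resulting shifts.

09:28–13:09 is disjoint → start new block.
10:26–12:37 overlaps/touches 09:28–13:09 → extend to 09:28–13:09.
14:52–16:01 is disjoint → start new block.
14:54–14:55 overlaps/touches 14:52–16:01 → extend to 14:52–16:01.
15:10–15:34 overlaps/touches 14:52–16:01 → extend to 14:52–16:01.
15:43–15:44 overlaps/touches 14:52–16:01 → extend to 14:52–16:01.

04:29–04:40, 09:28–13:09, 14:52–16:01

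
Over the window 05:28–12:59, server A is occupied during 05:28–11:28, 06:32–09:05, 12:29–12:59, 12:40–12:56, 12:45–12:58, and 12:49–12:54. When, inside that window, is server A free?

The merged coverage is 05:28–11:28, 12:29–12:59.
Complement within 05:28–12:59: 11:28–12:29.

11:28–12:29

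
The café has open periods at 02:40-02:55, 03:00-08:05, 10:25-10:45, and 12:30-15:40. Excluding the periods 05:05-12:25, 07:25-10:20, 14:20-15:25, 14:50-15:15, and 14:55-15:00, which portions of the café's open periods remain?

02:40–02:55, 03:00–05:05, 12:30–14:20, 15:25–15:40

Second set merges to 05:05–12:25, 14:20–15:25.
02:40–02:55 is untouched.
03:00–08:05 with B removed leaves 03:00–05:05.
10:25–10:45 lies entirely inside B → drops out.
12:30–15:40 with B removed leaves 12:30–14:20, 15:25–15:40.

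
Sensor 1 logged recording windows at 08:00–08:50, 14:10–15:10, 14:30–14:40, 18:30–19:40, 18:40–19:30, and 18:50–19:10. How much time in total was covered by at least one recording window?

Merged: 08:00–08:50, 14:10–15:10, 18:30–19:40.
Lengths: 50 min + 1 h + 1 h 10 min = 3 h.

3 h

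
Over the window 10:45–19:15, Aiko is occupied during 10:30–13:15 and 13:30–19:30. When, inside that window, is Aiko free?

The merged coverage is 10:30–13:15, 13:30–19:30.
Complement within 10:45–19:15: 13:15–13:30.

13:15–13:30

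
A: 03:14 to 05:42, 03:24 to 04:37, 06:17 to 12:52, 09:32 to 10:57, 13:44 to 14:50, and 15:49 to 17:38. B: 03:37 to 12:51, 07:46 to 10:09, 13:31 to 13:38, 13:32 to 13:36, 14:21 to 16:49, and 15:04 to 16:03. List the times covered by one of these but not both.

03:14-03:37, 05:42-06:17, 12:51-12:52, 13:31-13:38, 13:44-14:21, 14:50-15:49, 16:49-17:38

Merge the first list: 03:14-05:42, 06:17-12:52, 13:44-14:50, 15:49-17:38.
Merge the second list: 03:37-12:51, 13:31-13:38, 14:21-16:49.
A \ B = 03:14-03:37, 12:51-12:52, 13:44-14:21, 16:49-17:38.
B \ A = 05:42-06:17, 13:31-13:38, 14:50-15:49.
Union of the two gives the symmetric difference.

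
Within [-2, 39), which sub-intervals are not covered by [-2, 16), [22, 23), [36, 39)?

After merging, the occupied span is [-2, 16), [22, 23), [36, 39).
Gaps within [-2, 39): [16, 22), [23, 36).

[16, 22) ∪ [23, 36)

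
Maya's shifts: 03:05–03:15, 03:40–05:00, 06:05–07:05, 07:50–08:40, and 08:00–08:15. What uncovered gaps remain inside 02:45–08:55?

02:45–03:05, 03:15–03:40, 05:00–06:05, 07:05–07:50, 08:40–08:55

Covered (merged): 03:05–03:15, 03:40–05:00, 06:05–07:05, 07:50–08:40.
Uncovered inside 02:45–08:55: 02:45–03:05, 03:15–03:40, 05:00–06:05, 07:05–07:50, 08:40–08:55.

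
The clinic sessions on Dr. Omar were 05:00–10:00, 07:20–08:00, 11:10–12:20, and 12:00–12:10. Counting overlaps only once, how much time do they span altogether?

Merged: 05:00–10:00, 11:10–12:20.
Lengths: 5 h + 1 h 10 min = 6 h 10 min.

6 h 10 min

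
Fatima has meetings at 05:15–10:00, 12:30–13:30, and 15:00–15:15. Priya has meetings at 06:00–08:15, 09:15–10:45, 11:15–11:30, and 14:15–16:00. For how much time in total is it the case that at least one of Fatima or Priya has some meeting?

A ∪ B = 05:15–10:45, 11:15–11:30, 12:30–13:30, 14:15–16:00.
Total: 5 h 30 min + 15 min + 1 h + 1 h 45 min = 8 h 30 min.

8 h 30 min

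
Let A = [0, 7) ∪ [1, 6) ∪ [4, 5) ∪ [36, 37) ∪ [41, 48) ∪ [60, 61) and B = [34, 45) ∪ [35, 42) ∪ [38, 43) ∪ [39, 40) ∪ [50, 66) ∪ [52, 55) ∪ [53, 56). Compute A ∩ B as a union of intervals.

A, merged: [0, 7), [36, 37), [41, 48), [60, 61).
B, merged: [34, 45), [50, 66).
[0, 7) falls entirely outside B.
[36, 37) overlaps B on [36, 37).
[41, 48) overlaps B on [41, 45).
[60, 61) overlaps B on [60, 61).

[36, 37) ∪ [41, 45) ∪ [60, 61)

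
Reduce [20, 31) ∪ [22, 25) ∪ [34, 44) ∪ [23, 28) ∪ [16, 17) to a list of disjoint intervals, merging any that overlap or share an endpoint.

[16, 17) ∪ [20, 31) ∪ [34, 44)

Sort by start: [16, 17), [20, 31), [22, 25), [23, 28), [34, 44).
[20, 31) is disjoint → start new block.
[22, 25) overlaps/touches [20, 31) → extend to [20, 31).
[23, 28) overlaps/touches [20, 31) → extend to [20, 31).
[34, 44) is disjoint → start new block.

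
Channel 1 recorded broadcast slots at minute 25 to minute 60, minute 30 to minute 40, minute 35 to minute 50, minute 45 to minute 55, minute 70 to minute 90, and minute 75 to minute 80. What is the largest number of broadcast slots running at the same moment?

3

Walk the sorted start/end points keeping a running depth.
The depth first hits 3 at minute 35.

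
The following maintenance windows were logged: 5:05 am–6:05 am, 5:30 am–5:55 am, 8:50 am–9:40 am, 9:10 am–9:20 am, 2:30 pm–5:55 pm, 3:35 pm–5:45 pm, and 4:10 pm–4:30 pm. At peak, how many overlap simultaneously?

Walk the sorted start/end points keeping a running depth.
The depth first hits 3 at 4:10 pm.

3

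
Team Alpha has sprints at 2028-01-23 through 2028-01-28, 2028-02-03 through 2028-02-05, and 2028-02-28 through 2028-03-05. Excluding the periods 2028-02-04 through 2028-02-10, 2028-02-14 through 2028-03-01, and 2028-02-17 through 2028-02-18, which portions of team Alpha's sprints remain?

2028-01-23 through 2028-01-28, 2028-02-03 through 2028-02-03, 2028-03-02 through 2028-03-05

Merge the second list: 2028-02-04 through 2028-02-10, 2028-02-14 through 2028-03-01.
2028-01-23 through 2028-01-28: no B overlap → unchanged.
2028-02-03 through 2028-02-05 minus B → 2028-02-03 through 2028-02-03.
2028-02-28 through 2028-03-05 minus B → 2028-03-02 through 2028-03-05.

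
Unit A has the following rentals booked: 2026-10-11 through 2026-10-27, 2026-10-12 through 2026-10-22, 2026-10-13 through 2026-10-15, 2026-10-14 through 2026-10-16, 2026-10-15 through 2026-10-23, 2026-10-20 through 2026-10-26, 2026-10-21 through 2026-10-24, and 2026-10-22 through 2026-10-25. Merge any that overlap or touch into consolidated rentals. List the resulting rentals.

2026-10-11 through 2026-10-27

2026-10-12 through 2026-10-22 overlaps/touches 2026-10-11 through 2026-10-27 → extend to 2026-10-11 through 2026-10-27.
2026-10-13 through 2026-10-15 overlaps/touches 2026-10-11 through 2026-10-27 → extend to 2026-10-11 through 2026-10-27.
2026-10-14 through 2026-10-16 overlaps/touches 2026-10-11 through 2026-10-27 → extend to 2026-10-11 through 2026-10-27.
2026-10-15 through 2026-10-23 overlaps/touches 2026-10-11 through 2026-10-27 → extend to 2026-10-11 through 2026-10-27.
2026-10-20 through 2026-10-26 overlaps/touches 2026-10-11 through 2026-10-27 → extend to 2026-10-11 through 2026-10-27.
2026-10-21 through 2026-10-24 overlaps/touches 2026-10-11 through 2026-10-27 → extend to 2026-10-11 through 2026-10-27.
2026-10-22 through 2026-10-25 overlaps/touches 2026-10-11 through 2026-10-27 → extend to 2026-10-11 through 2026-10-27.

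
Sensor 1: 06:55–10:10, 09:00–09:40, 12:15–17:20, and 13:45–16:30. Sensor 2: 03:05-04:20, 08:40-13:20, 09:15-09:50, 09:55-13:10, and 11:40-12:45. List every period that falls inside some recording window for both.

A, merged: 06:55–10:10, 12:15–17:20.
B, merged: 03:05–04:20, 08:40–13:20.
06:55–10:10 ∩ B → 08:40–10:10.
12:15–17:20 ∩ B → 12:15–13:20.

08:40–10:10, 12:15–13:20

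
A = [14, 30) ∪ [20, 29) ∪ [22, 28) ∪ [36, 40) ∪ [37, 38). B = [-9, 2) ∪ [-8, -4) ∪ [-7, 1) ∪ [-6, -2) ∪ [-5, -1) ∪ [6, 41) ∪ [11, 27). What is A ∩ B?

[14, 30) ∪ [36, 40)

A, merged: [14, 30), [36, 40).
B, merged: [-9, 2), [6, 41).
[14, 30) overlaps B on [14, 30).
[36, 40) overlaps B on [36, 40).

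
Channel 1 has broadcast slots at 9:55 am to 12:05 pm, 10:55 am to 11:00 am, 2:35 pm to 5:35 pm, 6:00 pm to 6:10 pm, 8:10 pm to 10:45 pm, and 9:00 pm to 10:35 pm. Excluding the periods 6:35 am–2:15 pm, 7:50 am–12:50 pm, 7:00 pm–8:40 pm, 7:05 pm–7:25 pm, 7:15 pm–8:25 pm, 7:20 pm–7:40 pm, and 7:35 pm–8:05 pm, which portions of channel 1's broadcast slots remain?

A, merged: 9:55 am–12:05 pm, 2:35 pm–5:35 pm, 6:00 pm–6:10 pm, 8:10 pm–10:45 pm.
B, merged: 6:35 am–2:15 pm, 7:00 pm–8:40 pm.
9:55 am–12:05 pm: entirely removed.
2:35 pm–5:35 pm: nothing removed.
6:00 pm–6:10 pm: nothing removed.
8:10 pm–10:45 pm \ B = 8:40 pm–10:45 pm.

2:35 pm–5:35 pm, 6:00 pm–6:10 pm, 8:40 pm–10:45 pm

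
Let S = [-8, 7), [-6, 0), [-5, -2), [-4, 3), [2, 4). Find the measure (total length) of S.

Merged: [-8, 7).
Length: 15.

15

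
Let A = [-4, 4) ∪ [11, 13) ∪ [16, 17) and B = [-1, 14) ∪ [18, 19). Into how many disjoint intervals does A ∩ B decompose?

2

A ∩ B = [-1, 4), [11, 13).
That is 2 disjoint pieces.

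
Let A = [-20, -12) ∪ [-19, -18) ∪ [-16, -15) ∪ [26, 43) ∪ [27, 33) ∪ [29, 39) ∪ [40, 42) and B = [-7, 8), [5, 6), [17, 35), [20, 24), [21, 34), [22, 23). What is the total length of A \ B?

Merge the first list: [-20, -12), [26, 43).
Merge the second list: [-7, 8), [17, 35).
A \ B = [-20, -12), [35, 43).
Total: 8 + 8 = 16.

16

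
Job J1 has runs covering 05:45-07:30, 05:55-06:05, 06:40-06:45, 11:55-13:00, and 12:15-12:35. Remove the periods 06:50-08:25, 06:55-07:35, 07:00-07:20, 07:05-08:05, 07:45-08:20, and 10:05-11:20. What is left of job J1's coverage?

05:45–06:50, 11:55–13:00

A, merged: 05:45–07:30, 11:55–13:00.
B, merged: 06:50–08:25, 10:05–11:20.
05:45–07:30 \ B = 05:45–06:50.
11:55–13:00: nothing removed.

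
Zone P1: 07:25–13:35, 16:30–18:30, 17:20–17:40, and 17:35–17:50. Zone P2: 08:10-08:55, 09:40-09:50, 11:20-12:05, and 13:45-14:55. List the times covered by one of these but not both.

Merge the first list: 07:25–13:35, 16:30–18:30.
A \ B = 07:25–08:10, 08:55–09:40, 09:50–11:20, 12:05–13:35, 16:30–18:30.
B \ A = 13:45–14:55.
Union of the two gives the symmetric difference.

07:25–08:10, 08:55–09:40, 09:50–11:20, 12:05–13:35, 13:45–14:55, 16:30–18:30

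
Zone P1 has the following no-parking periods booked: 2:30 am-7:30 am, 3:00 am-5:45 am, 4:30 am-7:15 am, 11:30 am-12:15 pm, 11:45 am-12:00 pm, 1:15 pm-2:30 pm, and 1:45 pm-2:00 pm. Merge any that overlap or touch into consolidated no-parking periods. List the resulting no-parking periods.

3:00 am–5:45 am overlaps/touches 2:30 am–7:30 am → extend to 2:30 am–7:30 am.
4:30 am–7:15 am overlaps/touches 2:30 am–7:30 am → extend to 2:30 am–7:30 am.
11:30 am–12:15 pm is disjoint → start new block.
11:45 am–12:00 pm overlaps/touches 11:30 am–12:15 pm → extend to 11:30 am–12:15 pm.
1:15 pm–2:30 pm is disjoint → start new block.
1:45 pm–2:00 pm overlaps/touches 1:15 pm–2:30 pm → extend to 1:15 pm–2:30 pm.

2:30 am–7:30 am, 11:30 am–12:15 pm, 1:15 pm–2:30 pm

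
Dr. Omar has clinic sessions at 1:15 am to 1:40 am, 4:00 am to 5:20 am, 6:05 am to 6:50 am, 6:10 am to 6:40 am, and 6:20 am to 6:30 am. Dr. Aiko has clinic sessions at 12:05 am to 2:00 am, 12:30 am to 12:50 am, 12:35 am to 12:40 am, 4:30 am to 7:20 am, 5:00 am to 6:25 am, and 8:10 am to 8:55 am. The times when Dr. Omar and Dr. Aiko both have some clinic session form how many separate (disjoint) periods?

Merge the first list: 1:15 am-1:40 am, 4:00 am-5:20 am, 6:05 am-6:50 am.
Merge the second list: 12:05 am-2:00 am, 4:30 am-7:20 am, 8:10 am-8:55 am.
A ∩ B = 1:15 am-1:40 am, 4:30 am-5:20 am, 6:05 am-6:50 am.
That is 3 disjoint pieces.

3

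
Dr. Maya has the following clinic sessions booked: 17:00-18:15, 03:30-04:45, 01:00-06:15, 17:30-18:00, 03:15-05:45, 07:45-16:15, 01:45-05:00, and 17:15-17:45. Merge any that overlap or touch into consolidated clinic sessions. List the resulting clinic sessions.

01:00–06:15, 07:45–16:15, 17:00–18:15

Sort by start: 01:00–06:15, 01:45–05:00, 03:15–05:45, 03:30–04:45, 07:45–16:15, 17:00–18:15, 17:15–17:45, 17:30–18:00.
01:45–05:00 overlaps/touches 01:00–06:15 → extend to 01:00–06:15.
03:15–05:45 overlaps/touches 01:00–06:15 → extend to 01:00–06:15.
03:30–04:45 overlaps/touches 01:00–06:15 → extend to 01:00–06:15.
07:45–16:15 is disjoint → start new block.
17:00–18:15 is disjoint → start new block.
17:15–17:45 overlaps/touches 17:00–18:15 → extend to 17:00–18:15.
17:30–18:00 overlaps/touches 17:00–18:15 → extend to 17:00–18:15.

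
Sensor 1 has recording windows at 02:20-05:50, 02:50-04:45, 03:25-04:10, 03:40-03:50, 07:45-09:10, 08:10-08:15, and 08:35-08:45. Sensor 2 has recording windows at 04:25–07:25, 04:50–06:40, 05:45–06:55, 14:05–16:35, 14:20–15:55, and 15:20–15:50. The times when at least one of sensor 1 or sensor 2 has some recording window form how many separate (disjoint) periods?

3

Merge the first list: 02:20–05:50, 07:45–09:10.
Merge the second list: 04:25–07:25, 14:05–16:35.
A ∪ B = 02:20–07:25, 07:45–09:10, 14:05–16:35.
That is 3 disjoint pieces.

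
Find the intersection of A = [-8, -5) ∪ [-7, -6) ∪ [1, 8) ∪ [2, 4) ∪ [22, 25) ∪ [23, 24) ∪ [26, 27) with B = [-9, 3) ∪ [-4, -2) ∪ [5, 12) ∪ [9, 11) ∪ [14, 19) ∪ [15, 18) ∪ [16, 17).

[-8, -5) ∪ [1, 3) ∪ [5, 8)

First set merges to [-8, -5), [1, 8), [22, 25), [26, 27).
Second set merges to [-9, 3), [5, 12), [14, 19).
[-8, -5) meets the second set on [-8, -5).
[1, 8) meets the second set on [1, 3), [5, 8).
[22, 25): no overlap with the second set.
[26, 27): no overlap with the second set.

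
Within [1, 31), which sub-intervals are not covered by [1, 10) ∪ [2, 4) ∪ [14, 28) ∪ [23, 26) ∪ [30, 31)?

[10, 14) ∪ [28, 30)

After merging, the occupied span is [1, 10), [14, 28), [30, 31).
Uncovered inside [1, 31): [10, 14), [28, 30).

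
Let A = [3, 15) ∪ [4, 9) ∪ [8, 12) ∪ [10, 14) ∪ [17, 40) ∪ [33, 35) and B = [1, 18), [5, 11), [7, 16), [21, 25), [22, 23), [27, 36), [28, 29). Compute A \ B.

Merge the first list: [3, 15), [17, 40).
Merge the second list: [1, 18), [21, 25), [27, 36).
[3, 15): fully covered by B → removed.
[17, 40) minus B → [18, 21), [25, 27), [36, 40).

[18, 21) ∪ [25, 27) ∪ [36, 40)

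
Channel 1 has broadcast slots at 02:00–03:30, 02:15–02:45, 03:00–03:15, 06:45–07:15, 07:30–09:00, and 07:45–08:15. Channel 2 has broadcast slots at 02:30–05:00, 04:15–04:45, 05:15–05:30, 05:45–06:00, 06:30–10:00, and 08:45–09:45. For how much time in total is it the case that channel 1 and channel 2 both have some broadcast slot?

Merge the first list: 02:00–03:30, 06:45–07:15, 07:30–09:00.
Merge the second list: 02:30–05:00, 05:15–05:30, 05:45–06:00, 06:30–10:00.
A ∩ B = 02:30–03:30, 06:45–07:15, 07:30–09:00.
Total: 1 h + 30 min + 1 h 30 min = 3 h.

3 h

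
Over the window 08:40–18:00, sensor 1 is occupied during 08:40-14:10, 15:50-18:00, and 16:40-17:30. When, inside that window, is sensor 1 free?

Covered (merged): 08:40–14:10, 15:50–18:00.
Complement within 08:40–18:00: 14:10–15:50.

14:10–15:50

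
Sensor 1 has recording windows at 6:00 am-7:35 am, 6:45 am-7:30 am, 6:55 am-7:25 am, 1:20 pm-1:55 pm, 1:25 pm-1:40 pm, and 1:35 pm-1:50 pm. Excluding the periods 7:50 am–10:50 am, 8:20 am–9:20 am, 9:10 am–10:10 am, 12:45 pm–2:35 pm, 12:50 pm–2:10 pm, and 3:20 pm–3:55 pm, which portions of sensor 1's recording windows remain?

First set merges to 6:00 am–7:35 am, 1:20 pm–1:55 pm.
Second set merges to 7:50 am–10:50 am, 12:45 pm–2:35 pm, 3:20 pm–3:55 pm.
6:00 am–7:35 am: no B overlap → unchanged.
1:20 pm–1:55 pm: fully covered by B → removed.

6:00 am–7:35 am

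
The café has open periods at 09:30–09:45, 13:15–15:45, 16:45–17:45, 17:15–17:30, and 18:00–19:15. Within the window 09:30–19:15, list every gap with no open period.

The merged coverage is 09:30–09:45, 13:15–15:45, 16:45–17:45, 18:00–19:15.
Complement within 09:30–19:15: 09:45–13:15, 15:45–16:45, 17:45–18:00.

09:45–13:15, 15:45–16:45, 17:45–18:00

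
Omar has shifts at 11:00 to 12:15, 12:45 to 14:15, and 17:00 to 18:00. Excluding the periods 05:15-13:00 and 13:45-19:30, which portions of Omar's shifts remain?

13:00–13:45

11:00–12:15 lies entirely inside B → drops out.
12:45–14:15 with B removed leaves 13:00–13:45.
17:00–18:00 lies entirely inside B → drops out.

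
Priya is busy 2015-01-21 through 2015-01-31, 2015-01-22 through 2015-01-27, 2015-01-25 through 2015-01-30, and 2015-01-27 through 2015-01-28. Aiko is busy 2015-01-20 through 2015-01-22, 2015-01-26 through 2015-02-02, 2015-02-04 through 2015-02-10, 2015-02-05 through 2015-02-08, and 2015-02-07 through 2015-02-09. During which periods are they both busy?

Merge the first list: 2015-01-21 through 2015-01-31.
Merge the second list: 2015-01-20 through 2015-01-22, 2015-01-26 through 2015-02-02, 2015-02-04 through 2015-02-10.
2015-01-21 through 2015-01-31 meets the second set on 2015-01-21 through 2015-01-22, 2015-01-26 through 2015-01-31.

2015-01-21 through 2015-01-22, 2015-01-26 through 2015-01-31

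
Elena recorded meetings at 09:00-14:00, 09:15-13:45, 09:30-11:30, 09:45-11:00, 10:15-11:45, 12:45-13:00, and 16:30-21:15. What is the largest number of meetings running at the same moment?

Sweep endpoints in order; track running count of active intervals.
Peak of 5 reached at 10:15.

5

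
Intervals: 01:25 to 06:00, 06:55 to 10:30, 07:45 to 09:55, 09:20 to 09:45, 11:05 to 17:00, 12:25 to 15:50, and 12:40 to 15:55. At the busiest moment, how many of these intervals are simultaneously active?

Walk the sorted start/end points keeping a running depth.
The depth first hits 3 at 09:20.

3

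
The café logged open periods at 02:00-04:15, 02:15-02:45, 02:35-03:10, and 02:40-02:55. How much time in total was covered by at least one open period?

2 h 15 min

Merged: 02:00–04:15.
Length: 2 h 15 min.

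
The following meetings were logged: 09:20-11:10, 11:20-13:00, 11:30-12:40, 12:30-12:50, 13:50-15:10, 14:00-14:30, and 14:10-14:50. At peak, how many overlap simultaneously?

Sweep endpoints in order; track running count of active intervals.
Peak of 3 reached at 12:30.

3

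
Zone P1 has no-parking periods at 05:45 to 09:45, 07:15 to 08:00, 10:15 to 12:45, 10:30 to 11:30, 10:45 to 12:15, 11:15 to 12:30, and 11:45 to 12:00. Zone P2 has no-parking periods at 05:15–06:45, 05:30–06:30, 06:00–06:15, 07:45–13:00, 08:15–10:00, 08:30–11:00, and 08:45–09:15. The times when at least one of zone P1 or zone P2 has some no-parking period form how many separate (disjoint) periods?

A, merged: 05:45–09:45, 10:15–12:45.
B, merged: 05:15–06:45, 07:45–13:00.
A ∪ B = 05:15–13:00.
That is 1 disjoint piece.

1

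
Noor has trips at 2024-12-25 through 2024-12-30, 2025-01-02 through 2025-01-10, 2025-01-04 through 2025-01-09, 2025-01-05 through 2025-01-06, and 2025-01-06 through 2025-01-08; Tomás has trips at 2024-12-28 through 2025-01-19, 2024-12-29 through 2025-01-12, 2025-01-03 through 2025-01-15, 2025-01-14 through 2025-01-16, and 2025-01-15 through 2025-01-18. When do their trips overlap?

2024-12-28 through 2024-12-30, 2025-01-02 through 2025-01-10

A, merged: 2024-12-25 through 2024-12-30, 2025-01-02 through 2025-01-10.
B, merged: 2024-12-28 through 2025-01-19.
2024-12-25 through 2024-12-30 meets the second set on 2024-12-28 through 2024-12-30.
2025-01-02 through 2025-01-10 meets the second set on 2025-01-02 through 2025-01-10.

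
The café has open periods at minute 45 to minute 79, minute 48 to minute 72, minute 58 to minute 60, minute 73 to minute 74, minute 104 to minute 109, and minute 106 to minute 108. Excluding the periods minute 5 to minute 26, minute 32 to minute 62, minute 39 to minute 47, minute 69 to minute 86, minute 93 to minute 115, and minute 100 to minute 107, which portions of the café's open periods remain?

minute 62 to minute 69

Merge the first list: minute 45 to minute 79, minute 104 to minute 109.
Merge the second list: minute 5 to minute 26, minute 32 to minute 62, minute 69 to minute 86, minute 93 to minute 115.
minute 45 to minute 79 minus B → minute 62 to minute 69.
minute 104 to minute 109: fully covered by B → removed.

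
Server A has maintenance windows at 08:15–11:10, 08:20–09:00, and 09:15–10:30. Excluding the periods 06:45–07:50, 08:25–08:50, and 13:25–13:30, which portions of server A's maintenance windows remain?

08:15–08:25, 08:50–11:10

A, merged: 08:15–11:10.
08:15–11:10 with B removed leaves 08:15–08:25, 08:50–11:10.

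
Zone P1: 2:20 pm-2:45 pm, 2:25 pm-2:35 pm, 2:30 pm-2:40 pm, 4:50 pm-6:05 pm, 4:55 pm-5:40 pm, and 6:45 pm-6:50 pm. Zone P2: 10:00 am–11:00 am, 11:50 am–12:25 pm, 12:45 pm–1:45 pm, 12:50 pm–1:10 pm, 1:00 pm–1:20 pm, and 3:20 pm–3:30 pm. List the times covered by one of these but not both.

A, merged: 2:20 pm-2:45 pm, 4:50 pm-6:05 pm, 6:45 pm-6:50 pm.
B, merged: 10:00 am-11:00 am, 11:50 am-12:25 pm, 12:45 pm-1:45 pm, 3:20 pm-3:30 pm.
A but not B: 2:20 pm-2:45 pm, 4:50 pm-6:05 pm, 6:45 pm-6:50 pm.
B but not A: 10:00 am-11:00 am, 11:50 am-12:25 pm, 12:45 pm-1:45 pm, 3:20 pm-3:30 pm.
Combining gives A △ B.

10:00 am-11:00 am, 11:50 am-12:25 pm, 12:45 pm-1:45 pm, 2:20 pm-2:45 pm, 3:20 pm-3:30 pm, 4:50 pm-6:05 pm, 6:45 pm-6:50 pm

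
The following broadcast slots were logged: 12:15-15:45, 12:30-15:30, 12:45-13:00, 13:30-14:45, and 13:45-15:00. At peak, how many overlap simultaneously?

4

Walk the sorted start/end points keeping a running depth.
The depth first hits 4 at 13:45.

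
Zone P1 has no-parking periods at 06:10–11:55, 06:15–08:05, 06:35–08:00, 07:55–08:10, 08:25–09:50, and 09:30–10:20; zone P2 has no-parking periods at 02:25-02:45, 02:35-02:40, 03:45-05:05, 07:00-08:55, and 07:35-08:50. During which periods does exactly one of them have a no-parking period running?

02:25-02:45, 03:45-05:05, 06:10-07:00, 08:55-11:55

A, merged: 06:10-11:55.
B, merged: 02:25-02:45, 03:45-05:05, 07:00-08:55.
Only in the first: 06:10-07:00, 08:55-11:55.
Only in the second: 02:25-02:45, 03:45-05:05.
Together these are the periods covered by exactly one.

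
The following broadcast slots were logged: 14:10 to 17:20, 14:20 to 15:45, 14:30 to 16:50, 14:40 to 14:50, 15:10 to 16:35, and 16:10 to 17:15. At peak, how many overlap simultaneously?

Walk the sorted start/end points keeping a running depth.
The depth first hits 4 at 14:40.

4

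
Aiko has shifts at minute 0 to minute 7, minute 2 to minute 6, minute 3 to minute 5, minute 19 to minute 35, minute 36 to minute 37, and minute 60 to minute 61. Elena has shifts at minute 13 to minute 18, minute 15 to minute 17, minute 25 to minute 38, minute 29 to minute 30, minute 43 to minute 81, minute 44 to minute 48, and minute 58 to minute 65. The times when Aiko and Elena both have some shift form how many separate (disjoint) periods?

3

Merge the first list: minute 0 to minute 7, minute 19 to minute 35, minute 36 to minute 37, minute 60 to minute 61.
Merge the second list: minute 13 to minute 18, minute 25 to minute 38, minute 43 to minute 81.
A ∩ B = minute 25 to minute 35, minute 36 to minute 37, minute 60 to minute 61.
That is 3 disjoint pieces.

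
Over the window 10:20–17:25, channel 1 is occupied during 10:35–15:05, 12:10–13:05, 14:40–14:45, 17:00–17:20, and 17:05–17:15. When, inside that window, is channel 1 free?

The merged coverage is 10:35–15:05, 17:00–17:20.
Gaps within 10:20–17:25: 10:20–10:35, 15:05–17:00, 17:20–17:25.

10:20–10:35, 15:05–17:00, 17:20–17:25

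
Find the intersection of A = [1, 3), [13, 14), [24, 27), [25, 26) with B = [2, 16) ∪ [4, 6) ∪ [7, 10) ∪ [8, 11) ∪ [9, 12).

[2, 3) ∪ [13, 14)

First set merges to [1, 3), [13, 14), [24, 27).
Second set merges to [2, 16).
[1, 3) ∩ B → [2, 3).
[13, 14) ∩ B → [13, 14).
[24, 27) meets no B interval.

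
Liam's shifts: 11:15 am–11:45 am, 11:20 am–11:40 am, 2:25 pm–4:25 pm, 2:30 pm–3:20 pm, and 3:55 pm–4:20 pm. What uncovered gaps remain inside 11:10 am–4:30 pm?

11:10 am–11:15 am, 11:45 am–2:25 pm, 4:25 pm–4:30 pm

The merged coverage is 11:15 am–11:45 am, 2:25 pm–4:25 pm.
Complement within 11:10 am–4:30 pm: 11:10 am–11:15 am, 11:45 am–2:25 pm, 4:25 pm–4:30 pm.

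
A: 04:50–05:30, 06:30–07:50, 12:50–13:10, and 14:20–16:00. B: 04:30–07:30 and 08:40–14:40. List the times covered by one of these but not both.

A but not B: 07:30-07:50, 14:40-16:00.
B but not A: 04:30-04:50, 05:30-06:30, 08:40-12:50, 13:10-14:20.
Combining gives A △ B.

04:30-04:50, 05:30-06:30, 07:30-07:50, 08:40-12:50, 13:10-14:20, 14:40-16:00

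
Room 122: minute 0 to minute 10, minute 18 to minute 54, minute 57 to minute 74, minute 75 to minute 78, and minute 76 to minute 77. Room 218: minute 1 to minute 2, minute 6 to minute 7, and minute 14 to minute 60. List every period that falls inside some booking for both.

minute 1 to minute 2, minute 6 to minute 7, minute 18 to minute 54, minute 57 to minute 60

First set merges to minute 0 to minute 10, minute 18 to minute 54, minute 57 to minute 74, minute 75 to minute 78.
minute 0 to minute 10 overlaps B on minute 1 to minute 2, minute 6 to minute 7.
minute 18 to minute 54 overlaps B on minute 18 to minute 54.
minute 57 to minute 74 overlaps B on minute 57 to minute 60.
minute 75 to minute 78 falls entirely outside B.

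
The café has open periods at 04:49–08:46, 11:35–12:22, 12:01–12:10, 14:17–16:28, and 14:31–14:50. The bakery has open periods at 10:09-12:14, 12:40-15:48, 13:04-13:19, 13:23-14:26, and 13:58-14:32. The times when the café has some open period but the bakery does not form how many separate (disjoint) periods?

A, merged: 04:49-08:46, 11:35-12:22, 14:17-16:28.
B, merged: 10:09-12:14, 12:40-15:48.
A \ B = 04:49-08:46, 12:14-12:22, 15:48-16:28.
That is 3 disjoint pieces.

3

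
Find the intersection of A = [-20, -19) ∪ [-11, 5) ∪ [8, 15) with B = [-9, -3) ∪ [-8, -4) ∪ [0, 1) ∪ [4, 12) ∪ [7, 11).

[-9, -3) ∪ [0, 1) ∪ [4, 5) ∪ [8, 12)

B, merged: [-9, -3), [0, 1), [4, 12).
[-20, -19) meets no B interval.
[-11, 5) ∩ B → [-9, -3), [0, 1), [4, 5).
[8, 15) ∩ B → [8, 12).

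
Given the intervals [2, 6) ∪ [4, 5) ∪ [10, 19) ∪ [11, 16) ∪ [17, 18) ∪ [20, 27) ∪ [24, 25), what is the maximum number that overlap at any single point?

At 4, 2 of the intervals are simultaneously active.
No point has more.

2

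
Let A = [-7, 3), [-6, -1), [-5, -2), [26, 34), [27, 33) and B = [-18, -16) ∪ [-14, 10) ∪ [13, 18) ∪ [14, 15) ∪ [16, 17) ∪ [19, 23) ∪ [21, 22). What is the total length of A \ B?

8

First set merges to [-7, 3), [26, 34).
Second set merges to [-18, -16), [-14, 10), [13, 18), [19, 23).
A \ B = [26, 34).
Total: 8.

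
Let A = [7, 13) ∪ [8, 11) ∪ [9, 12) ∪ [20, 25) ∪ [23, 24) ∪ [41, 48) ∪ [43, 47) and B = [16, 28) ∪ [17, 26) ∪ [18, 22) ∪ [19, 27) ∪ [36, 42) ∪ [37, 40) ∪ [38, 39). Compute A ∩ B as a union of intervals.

[20, 25) ∪ [41, 42)

A, merged: [7, 13), [20, 25), [41, 48).
B, merged: [16, 28), [36, 42).
[7, 13) meets no B interval.
[20, 25) ∩ B → [20, 25).
[41, 48) ∩ B → [41, 42).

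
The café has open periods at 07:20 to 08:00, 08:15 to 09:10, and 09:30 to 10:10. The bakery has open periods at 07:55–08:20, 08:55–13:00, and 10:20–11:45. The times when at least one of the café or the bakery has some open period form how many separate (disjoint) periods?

B, merged: 07:55-08:20, 08:55-13:00.
A ∪ B = 07:20-13:00.
That is 1 disjoint piece.

1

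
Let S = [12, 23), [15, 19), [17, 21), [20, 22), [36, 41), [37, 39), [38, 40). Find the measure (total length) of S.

16

Merged: [12, 23), [36, 41).
Lengths: 11 + 5 = 16.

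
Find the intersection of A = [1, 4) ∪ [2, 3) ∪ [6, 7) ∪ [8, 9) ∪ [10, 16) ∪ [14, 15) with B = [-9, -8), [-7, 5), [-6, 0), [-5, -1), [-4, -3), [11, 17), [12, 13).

First set merges to [1, 4), [6, 7), [8, 9), [10, 16).
Second set merges to [-9, -8), [-7, 5), [11, 17).
[1, 4) overlaps B on [1, 4).
[6, 7) falls entirely outside B.
[8, 9) falls entirely outside B.
[10, 16) overlaps B on [11, 16).

[1, 4) ∪ [11, 16)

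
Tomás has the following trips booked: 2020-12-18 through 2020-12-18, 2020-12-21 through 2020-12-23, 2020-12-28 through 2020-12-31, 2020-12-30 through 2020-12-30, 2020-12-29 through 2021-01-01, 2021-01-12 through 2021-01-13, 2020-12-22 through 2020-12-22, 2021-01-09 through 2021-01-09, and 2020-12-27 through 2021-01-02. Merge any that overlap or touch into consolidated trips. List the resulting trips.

2020-12-18 through 2020-12-18, 2020-12-21 through 2020-12-23, 2020-12-27 through 2021-01-02, 2021-01-09 through 2021-01-09, 2021-01-12 through 2021-01-13

Sort by start: 2020-12-18 through 2020-12-18, 2020-12-21 through 2020-12-23, 2020-12-22 through 2020-12-22, 2020-12-27 through 2021-01-02, 2020-12-28 through 2020-12-31, 2020-12-29 through 2021-01-01, 2020-12-30 through 2020-12-30, 2021-01-09 through 2021-01-09, 2021-01-12 through 2021-01-13.
2020-12-21 through 2020-12-23 is disjoint → start new block.
2020-12-22 through 2020-12-22 overlaps/touches 2020-12-21 through 2020-12-23 → extend to 2020-12-21 through 2020-12-23.
2020-12-27 through 2021-01-02 is disjoint → start new block.
2020-12-28 through 2020-12-31 overlaps/touches 2020-12-27 through 2021-01-02 → extend to 2020-12-27 through 2021-01-02.
2020-12-29 through 2021-01-01 overlaps/touches 2020-12-27 through 2021-01-02 → extend to 2020-12-27 through 2021-01-02.
2020-12-30 through 2020-12-30 overlaps/touches 2020-12-27 through 2021-01-02 → extend to 2020-12-27 through 2021-01-02.
2021-01-09 through 2021-01-09 is disjoint → start new block.
2021-01-12 through 2021-01-13 is disjoint → start new block.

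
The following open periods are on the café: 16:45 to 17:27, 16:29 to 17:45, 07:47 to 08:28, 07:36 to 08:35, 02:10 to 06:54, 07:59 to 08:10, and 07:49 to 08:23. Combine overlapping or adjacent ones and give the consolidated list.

Sort by start: 02:10–06:54, 07:36–08:35, 07:47–08:28, 07:49–08:23, 07:59–08:10, 16:29–17:45, 16:45–17:27.
07:36–08:35 is disjoint → start new block.
07:47–08:28 overlaps/touches 07:36–08:35 → extend to 07:36–08:35.
07:49–08:23 overlaps/touches 07:36–08:35 → extend to 07:36–08:35.
07:59–08:10 overlaps/touches 07:36–08:35 → extend to 07:36–08:35.
16:29–17:45 is disjoint → start new block.
16:45–17:27 overlaps/touches 16:29–17:45 → extend to 16:29–17:45.

02:10–06:54, 07:36–08:35, 16:29–17:45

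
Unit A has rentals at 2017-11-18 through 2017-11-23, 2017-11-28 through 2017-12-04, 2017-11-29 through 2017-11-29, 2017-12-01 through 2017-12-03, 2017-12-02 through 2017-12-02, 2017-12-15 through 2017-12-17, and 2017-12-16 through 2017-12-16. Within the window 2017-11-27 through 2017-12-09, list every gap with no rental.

2017-11-27 through 2017-11-27, 2017-12-05 through 2017-12-09

Covered (merged): 2017-11-18 through 2017-11-23, 2017-11-28 through 2017-12-04, 2017-12-15 through 2017-12-17.
Uncovered inside 2017-11-27 through 2017-12-09: 2017-11-27 through 2017-11-27, 2017-12-05 through 2017-12-09.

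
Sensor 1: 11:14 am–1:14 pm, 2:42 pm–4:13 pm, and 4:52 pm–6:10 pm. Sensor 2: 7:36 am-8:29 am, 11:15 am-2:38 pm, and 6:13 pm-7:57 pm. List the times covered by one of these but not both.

7:36 am-8:29 am, 11:14 am-11:15 am, 1:14 pm-2:38 pm, 2:42 pm-4:13 pm, 4:52 pm-6:10 pm, 6:13 pm-7:57 pm

A \ B = 11:14 am-11:15 am, 2:42 pm-4:13 pm, 4:52 pm-6:10 pm.
B \ A = 7:36 am-8:29 am, 1:14 pm-2:38 pm, 6:13 pm-7:57 pm.
Union of the two gives the symmetric difference.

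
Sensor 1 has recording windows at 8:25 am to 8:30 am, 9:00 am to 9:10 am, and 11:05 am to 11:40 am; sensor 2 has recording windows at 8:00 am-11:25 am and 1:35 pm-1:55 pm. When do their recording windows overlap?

8:25 am-8:30 am, 9:00 am-9:10 am, 11:05 am-11:25 am

8:25 am-8:30 am overlaps B on 8:25 am-8:30 am.
9:00 am-9:10 am overlaps B on 9:00 am-9:10 am.
11:05 am-11:40 am overlaps B on 11:05 am-11:25 am.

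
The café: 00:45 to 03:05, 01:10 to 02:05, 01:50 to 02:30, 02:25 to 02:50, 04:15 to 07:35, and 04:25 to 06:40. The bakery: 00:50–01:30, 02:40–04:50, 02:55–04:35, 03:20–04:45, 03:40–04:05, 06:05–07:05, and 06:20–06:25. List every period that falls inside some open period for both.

00:50–01:30, 02:40–03:05, 04:15–04:50, 06:05–07:05

A, merged: 00:45–03:05, 04:15–07:35.
B, merged: 00:50–01:30, 02:40–04:50, 06:05–07:05.
00:45–03:05 meets the second set on 00:50–01:30, 02:40–03:05.
04:15–07:35 meets the second set on 04:15–04:50, 06:05–07:05.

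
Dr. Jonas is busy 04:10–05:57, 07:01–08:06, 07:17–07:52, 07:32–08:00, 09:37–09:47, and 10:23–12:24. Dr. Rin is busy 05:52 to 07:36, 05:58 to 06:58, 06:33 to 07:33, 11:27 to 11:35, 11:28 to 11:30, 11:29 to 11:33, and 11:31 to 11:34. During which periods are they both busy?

05:52–05:57, 07:01–07:36, 11:27–11:35

First set merges to 04:10–05:57, 07:01–08:06, 09:37–09:47, 10:23–12:24.
Second set merges to 05:52–07:36, 11:27–11:35.
04:10–05:57 overlaps B on 05:52–05:57.
07:01–08:06 overlaps B on 07:01–07:36.
09:37–09:47 falls entirely outside B.
10:23–12:24 overlaps B on 11:27–11:35.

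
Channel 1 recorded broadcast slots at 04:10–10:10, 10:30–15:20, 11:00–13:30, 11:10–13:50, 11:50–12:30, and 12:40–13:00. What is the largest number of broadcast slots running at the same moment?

4

Walk the sorted start/end points keeping a running depth.
The depth first hits 4 at 11:50.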